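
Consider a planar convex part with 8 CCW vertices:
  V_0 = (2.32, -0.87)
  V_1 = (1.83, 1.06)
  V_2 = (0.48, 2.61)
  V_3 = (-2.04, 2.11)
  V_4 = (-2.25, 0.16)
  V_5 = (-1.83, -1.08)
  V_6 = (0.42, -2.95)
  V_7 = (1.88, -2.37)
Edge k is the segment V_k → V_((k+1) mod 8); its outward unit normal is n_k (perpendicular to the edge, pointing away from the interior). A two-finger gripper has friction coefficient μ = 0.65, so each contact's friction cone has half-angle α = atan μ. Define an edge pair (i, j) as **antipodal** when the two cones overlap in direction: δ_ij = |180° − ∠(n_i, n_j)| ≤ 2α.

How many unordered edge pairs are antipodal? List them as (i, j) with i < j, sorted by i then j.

α = atan 0.65 = 33.02°;  2α = 66.05°
n_0 = (+0.9692, +0.2461)
n_1 = (+0.7541, +0.6568)
n_2 = (-0.1946, +0.9809)
n_3 = (-0.9943, +0.1071)
n_4 = (-0.9471, -0.3208)
n_5 = (-0.6392, -0.7691)
n_6 = (+0.3692, -0.9294)
n_7 = (+0.9596, -0.2815)
  (0,1): δ = 153.19°  ·
  (0,2): δ = 93.02°  ·
  (0,3): δ = 20.39°  ✓
  (0,4): δ = 4.47°  ✓
  (0,5): δ = 36.02°  ✓
  (0,6): δ = 97.42°  ·
  (0,7): δ = 149.41°  ·
  (1,2): δ = 119.83°  ·
  (1,3): δ = 47.20°  ✓
  (1,4): δ = 22.34°  ✓
  (1,5): δ = 9.21°  ✓
  (1,6): δ = 70.61°  ·
  (1,7): δ = 122.60°  ·
  (2,3): δ = 107.37°  ·
  (2,4): δ = 82.51°  ·
  (2,5): δ = 50.95°  ✓
  (2,6): δ = 10.44°  ✓
  (2,7): δ = 62.43°  ✓
  (3,4): δ = 155.14°  ·
  (3,5): δ = 123.58°  ·
  (3,6): δ = 62.19°  ✓
  (3,7): δ = 10.20°  ✓
  (4,5): δ = 148.44°  ·
  (4,6): δ = 87.05°  ·
  (4,7): δ = 35.06°  ✓
  (5,6): δ = 118.60°  ·
  (5,7): δ = 66.62°  ·
  (6,7): δ = 128.01°  ·
antipodal pairs: 12

count = 12; pairs: (0,3), (0,4), (0,5), (1,3), (1,4), (1,5), (2,5), (2,6), (2,7), (3,6), (3,7), (4,7)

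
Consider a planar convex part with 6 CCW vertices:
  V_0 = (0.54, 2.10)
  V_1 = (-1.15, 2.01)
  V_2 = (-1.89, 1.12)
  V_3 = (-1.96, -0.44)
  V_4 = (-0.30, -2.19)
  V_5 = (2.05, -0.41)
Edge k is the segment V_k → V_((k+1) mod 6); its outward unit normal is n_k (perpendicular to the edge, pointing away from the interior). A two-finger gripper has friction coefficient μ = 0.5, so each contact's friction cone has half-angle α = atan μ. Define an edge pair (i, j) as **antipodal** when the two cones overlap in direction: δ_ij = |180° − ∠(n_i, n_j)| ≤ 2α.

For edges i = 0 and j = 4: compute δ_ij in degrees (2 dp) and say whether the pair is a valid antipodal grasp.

δ = 34.09°, valid

α = atan 0.5 = 26.57°;  2α = 53.13°
edge 0: e_0 = (-1.69, -0.09);  n_0 = (-0.0532, +0.9986)
edge 4: e_4 = (+2.35, +1.78);  n_4 = (+0.6038, -0.7971)
∠(n_0, n_4) = 145.91°
δ = |180° − 145.91°| = 34.09°
34.09° ≤ 2α = 53.13°  →  valid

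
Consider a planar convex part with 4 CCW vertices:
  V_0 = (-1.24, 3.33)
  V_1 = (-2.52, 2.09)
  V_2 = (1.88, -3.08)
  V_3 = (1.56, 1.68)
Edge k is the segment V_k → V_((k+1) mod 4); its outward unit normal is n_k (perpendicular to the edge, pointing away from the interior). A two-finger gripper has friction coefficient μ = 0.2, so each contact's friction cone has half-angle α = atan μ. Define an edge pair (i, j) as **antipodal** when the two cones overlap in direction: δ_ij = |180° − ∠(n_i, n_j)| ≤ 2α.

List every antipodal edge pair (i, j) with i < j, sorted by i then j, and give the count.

count = 1; pairs: (1,3)

α = atan 0.2 = 11.31°;  2α = 22.62°
n_0 = (-0.6958, +0.7182)
n_1 = (-0.7615, -0.6481)
n_2 = (+0.9977, +0.0671)
n_3 = (+0.5077, +0.8615)
  (0,1): δ = 93.69°  ·
  (0,2): δ = 49.76°  ·
  (0,3): δ = 105.40°  ·
  (1,2): δ = 36.55°  ·
  (1,3): δ = 19.09°  ✓
  (2,3): δ = 124.36°  ·
antipodal pairs: 1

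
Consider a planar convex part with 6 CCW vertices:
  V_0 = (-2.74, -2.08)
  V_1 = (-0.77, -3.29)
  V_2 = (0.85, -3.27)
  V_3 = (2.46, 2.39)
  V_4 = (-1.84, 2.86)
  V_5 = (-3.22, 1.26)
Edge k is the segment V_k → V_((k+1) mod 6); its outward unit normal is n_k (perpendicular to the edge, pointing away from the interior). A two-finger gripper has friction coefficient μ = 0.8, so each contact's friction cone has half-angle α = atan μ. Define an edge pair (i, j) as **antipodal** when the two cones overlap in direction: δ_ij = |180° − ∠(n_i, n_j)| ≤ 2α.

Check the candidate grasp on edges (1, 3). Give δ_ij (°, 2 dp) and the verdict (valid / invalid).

α = atan 0.8 = 38.66°;  2α = 77.32°
edge 1: e_1 = (+1.62, +0.02);  n_1 = (+0.0123, -0.9999)
edge 3: e_3 = (-4.30, +0.47);  n_3 = (+0.1087, +0.9941)
∠(n_1, n_3) = 173.05°
δ = |180° − 173.05°| = 6.95°
6.95° ≤ 2α = 77.32°  →  valid

δ = 6.95°, valid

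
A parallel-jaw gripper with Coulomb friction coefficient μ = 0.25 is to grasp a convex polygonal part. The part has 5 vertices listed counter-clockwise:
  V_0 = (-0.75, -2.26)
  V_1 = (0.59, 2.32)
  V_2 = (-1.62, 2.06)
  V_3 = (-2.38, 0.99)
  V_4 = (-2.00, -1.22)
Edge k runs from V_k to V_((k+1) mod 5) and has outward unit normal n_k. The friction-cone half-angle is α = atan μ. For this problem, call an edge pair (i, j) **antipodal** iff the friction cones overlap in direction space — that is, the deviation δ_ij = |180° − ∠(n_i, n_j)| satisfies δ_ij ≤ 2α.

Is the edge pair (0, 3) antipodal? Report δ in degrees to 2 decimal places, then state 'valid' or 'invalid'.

δ = 26.06°, valid

α = atan 0.25 = 14.04°;  2α = 28.07°
edge 0: e_0 = (+1.34, +4.58);  n_0 = (+0.9598, -0.2808)
edge 3: e_3 = (+0.38, -2.21);  n_3 = (-0.9855, -0.1695)
∠(n_0, n_3) = 153.94°
δ = |180° − 153.94°| = 26.06°
26.06° ≤ 2α = 28.07°  →  valid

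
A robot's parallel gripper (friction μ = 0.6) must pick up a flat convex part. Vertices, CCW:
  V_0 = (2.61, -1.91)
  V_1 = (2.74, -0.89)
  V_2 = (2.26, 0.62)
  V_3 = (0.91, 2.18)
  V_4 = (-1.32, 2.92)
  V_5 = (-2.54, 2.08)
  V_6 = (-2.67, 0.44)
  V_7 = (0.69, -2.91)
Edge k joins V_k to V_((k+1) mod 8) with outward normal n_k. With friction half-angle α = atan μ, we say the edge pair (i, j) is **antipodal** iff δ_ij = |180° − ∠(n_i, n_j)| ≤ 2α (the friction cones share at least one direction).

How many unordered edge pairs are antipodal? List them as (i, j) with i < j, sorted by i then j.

count = 11; pairs: (0,4), (0,5), (0,6), (1,5), (1,6), (2,5), (2,6), (3,6), (3,7), (4,7), (5,7)

α = atan 0.6 = 30.96°;  2α = 61.93°
n_0 = (+0.9920, -0.1264)
n_1 = (+0.9530, +0.3029)
n_2 = (+0.7562, +0.6544)
n_3 = (+0.3150, +0.9491)
n_4 = (-0.5671, +0.8236)
n_5 = (-0.9969, +0.0790)
n_6 = (-0.7061, -0.7082)
n_7 = (+0.4619, -0.8869)
  (0,1): δ = 155.10°  ·
  (0,2): δ = 131.86°  ·
  (0,3): δ = 101.09°  ·
  (0,4): δ = 48.19°  ✓
  (0,5): δ = 2.73°  ✓
  (0,6): δ = 52.35°  ✓
  (0,7): δ = 124.78°  ·
  (1,2): δ = 156.76°  ·
  (1,3): δ = 125.99°  ·
  (1,4): δ = 73.09°  ·
  (1,5): δ = 22.17°  ✓
  (1,6): δ = 27.45°  ✓
  (1,7): δ = 99.88°  ·
  (2,3): δ = 149.23°  ·
  (2,4): δ = 96.32°  ·
  (2,5): δ = 45.40°  ✓
  (2,6): δ = 4.21°  ✓
  (2,7): δ = 76.64°  ·
  (3,4): δ = 127.09°  ·
  (3,5): δ = 76.17°  ·
  (3,6): δ = 26.56°  ✓
  (3,7): δ = 45.87°  ✓
  (4,5): δ = 129.08°  ·
  (4,6): δ = 79.46°  ·
  (4,7): δ = 7.04°  ✓
  (5,6): δ = 130.38°  ·
  (5,7): δ = 57.96°  ✓
  (6,7): δ = 107.57°  ·
antipodal pairs: 11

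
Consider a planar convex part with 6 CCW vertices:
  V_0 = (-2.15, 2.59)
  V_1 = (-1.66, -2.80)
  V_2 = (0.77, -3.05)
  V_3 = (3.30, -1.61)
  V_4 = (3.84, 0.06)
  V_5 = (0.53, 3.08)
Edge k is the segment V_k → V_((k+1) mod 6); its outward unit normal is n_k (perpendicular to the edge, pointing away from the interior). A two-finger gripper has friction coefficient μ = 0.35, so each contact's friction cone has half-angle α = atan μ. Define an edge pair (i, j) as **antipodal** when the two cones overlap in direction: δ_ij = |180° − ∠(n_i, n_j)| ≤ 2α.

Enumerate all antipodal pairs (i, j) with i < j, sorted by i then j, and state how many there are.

count = 4; pairs: (0,3), (1,4), (1,5), (2,5)

α = atan 0.35 = 19.29°;  2α = 38.58°
n_0 = (-0.9959, -0.0905)
n_1 = (-0.1023, -0.9947)
n_2 = (+0.4947, -0.8691)
n_3 = (+0.9515, -0.3077)
n_4 = (+0.6740, +0.7387)
n_5 = (-0.1799, +0.9837)
  (0,1): δ = 101.07°  ·
  (0,2): δ = 65.55°  ·
  (0,3): δ = 23.11°  ✓
  (0,4): δ = 42.43°  ·
  (0,5): δ = 95.17°  ·
  (1,2): δ = 144.48°  ·
  (1,3): δ = 102.04°  ·
  (1,4): δ = 36.50°  ✓
  (1,5): δ = 16.24°  ✓
  (2,3): δ = 137.57°  ·
  (2,4): δ = 72.02°  ·
  (2,5): δ = 19.29°  ✓
  (3,4): δ = 114.46°  ·
  (3,5): δ = 61.72°  ·
  (4,5): δ = 127.26°  ·
antipodal pairs: 4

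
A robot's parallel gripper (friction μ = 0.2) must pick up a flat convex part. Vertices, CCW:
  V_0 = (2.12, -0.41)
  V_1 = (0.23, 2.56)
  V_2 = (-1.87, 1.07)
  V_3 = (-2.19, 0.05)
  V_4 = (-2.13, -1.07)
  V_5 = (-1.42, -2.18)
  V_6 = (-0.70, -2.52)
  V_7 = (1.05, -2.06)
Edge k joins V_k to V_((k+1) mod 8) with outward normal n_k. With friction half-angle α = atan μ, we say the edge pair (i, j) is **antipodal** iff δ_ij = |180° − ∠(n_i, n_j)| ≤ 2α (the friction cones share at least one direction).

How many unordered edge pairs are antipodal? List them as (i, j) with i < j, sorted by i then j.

α = atan 0.2 = 11.31°;  2α = 22.62°
n_0 = (+0.8437, +0.5369)
n_1 = (-0.5787, +0.8156)
n_2 = (-0.9541, +0.2993)
n_3 = (-0.9986, -0.0535)
n_4 = (-0.8424, -0.5388)
n_5 = (-0.4270, -0.9042)
n_6 = (+0.2542, -0.9671)
n_7 = (+0.8390, -0.5441)
  (0,1): δ = 87.11°  ·
  (0,2): δ = 49.89°  ·
  (0,3): δ = 29.40°  ·
  (0,4): δ = 0.13°  ✓
  (0,5): δ = 32.25°  ·
  (0,6): δ = 72.26°  ·
  (0,7): δ = 114.57°  ·
  (1,2): δ = 142.77°  ·
  (1,3): δ = 122.29°  ·
  (1,4): δ = 92.75°  ·
  (1,5): δ = 60.63°  ·
  (1,6): δ = 20.63°  ✓
  (1,7): δ = 21.68°  ✓
  (2,3): δ = 159.52°  ·
  (2,4): δ = 129.98°  ·
  (2,5): δ = 97.86°  ·
  (2,6): δ = 57.85°  ·
  (2,7): δ = 15.54°  ✓
  (3,4): δ = 150.46°  ·
  (3,5): δ = 118.34°  ·
  (3,6): δ = 78.34°  ·
  (3,7): δ = 36.03°  ·
  (4,5): δ = 147.88°  ·
  (4,6): δ = 107.88°  ·
  (4,7): δ = 65.57°  ·
  (5,6): δ = 139.99°  ·
  (5,7): δ = 97.69°  ·
  (6,7): δ = 137.69°  ·
antipodal pairs: 4

count = 4; pairs: (0,4), (1,6), (1,7), (2,7)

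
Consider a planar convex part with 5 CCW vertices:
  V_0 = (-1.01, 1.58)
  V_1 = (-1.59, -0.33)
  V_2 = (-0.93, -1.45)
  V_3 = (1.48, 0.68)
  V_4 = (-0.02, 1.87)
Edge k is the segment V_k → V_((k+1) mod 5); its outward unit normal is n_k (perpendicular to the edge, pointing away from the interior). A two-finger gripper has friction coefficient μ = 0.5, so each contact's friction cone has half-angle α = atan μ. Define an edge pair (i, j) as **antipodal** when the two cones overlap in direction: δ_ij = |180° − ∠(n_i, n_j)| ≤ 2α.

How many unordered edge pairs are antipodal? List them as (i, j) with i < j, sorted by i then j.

α = atan 0.5 = 26.57°;  2α = 53.13°
n_0 = (-0.9569, +0.2906)
n_1 = (-0.8615, -0.5077)
n_2 = (+0.6622, -0.7493)
n_3 = (+0.6215, +0.7834)
n_4 = (-0.2811, +0.9597)
  (0,1): δ = 132.60°  ·
  (0,2): δ = 31.64°  ✓
  (0,3): δ = 68.47°  ·
  (0,4): δ = 123.22°  ·
  (1,2): δ = 79.04°  ·
  (1,3): δ = 21.06°  ✓
  (1,4): δ = 75.82°  ·
  (2,3): δ = 79.90°  ·
  (2,4): δ = 25.14°  ✓
  (3,4): δ = 125.25°  ·
antipodal pairs: 3

count = 3; pairs: (0,2), (1,3), (2,4)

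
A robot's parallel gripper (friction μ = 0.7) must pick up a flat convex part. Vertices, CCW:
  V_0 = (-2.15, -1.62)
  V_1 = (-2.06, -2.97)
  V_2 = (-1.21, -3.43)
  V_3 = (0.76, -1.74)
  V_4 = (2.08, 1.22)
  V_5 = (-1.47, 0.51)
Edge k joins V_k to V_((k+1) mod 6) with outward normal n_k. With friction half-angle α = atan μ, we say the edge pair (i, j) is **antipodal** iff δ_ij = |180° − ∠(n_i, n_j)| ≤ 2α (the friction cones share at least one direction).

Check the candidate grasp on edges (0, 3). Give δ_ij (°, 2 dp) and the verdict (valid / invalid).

α = atan 0.7 = 34.99°;  2α = 69.98°
edge 0: e_0 = (+0.09, -1.35);  n_0 = (-0.9978, -0.0665)
edge 3: e_3 = (+1.32, +2.96);  n_3 = (+0.9133, -0.4073)
∠(n_0, n_3) = 152.15°
δ = |180° − 152.15°| = 27.85°
27.85° ≤ 2α = 69.98°  →  valid

δ = 27.85°, valid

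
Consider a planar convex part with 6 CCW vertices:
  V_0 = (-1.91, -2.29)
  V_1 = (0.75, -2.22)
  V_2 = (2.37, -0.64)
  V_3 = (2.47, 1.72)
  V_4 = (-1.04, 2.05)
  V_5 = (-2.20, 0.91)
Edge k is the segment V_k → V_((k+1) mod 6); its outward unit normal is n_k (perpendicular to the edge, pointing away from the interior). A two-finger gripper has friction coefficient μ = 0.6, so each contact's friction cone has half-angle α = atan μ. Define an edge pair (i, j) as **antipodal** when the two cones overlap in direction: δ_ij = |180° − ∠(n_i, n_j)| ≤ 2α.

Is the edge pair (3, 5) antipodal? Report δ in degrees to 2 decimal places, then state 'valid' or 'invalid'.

α = atan 0.6 = 30.96°;  2α = 61.93°
edge 3: e_3 = (-3.51, +0.33);  n_3 = (+0.0936, +0.9956)
edge 5: e_5 = (+0.29, -3.20);  n_5 = (-0.9959, -0.0903)
∠(n_3, n_5) = 100.55°
δ = |180° − 100.55°| = 79.45°
79.45° > 2α = 61.93°  →  invalid

δ = 79.45°, invalid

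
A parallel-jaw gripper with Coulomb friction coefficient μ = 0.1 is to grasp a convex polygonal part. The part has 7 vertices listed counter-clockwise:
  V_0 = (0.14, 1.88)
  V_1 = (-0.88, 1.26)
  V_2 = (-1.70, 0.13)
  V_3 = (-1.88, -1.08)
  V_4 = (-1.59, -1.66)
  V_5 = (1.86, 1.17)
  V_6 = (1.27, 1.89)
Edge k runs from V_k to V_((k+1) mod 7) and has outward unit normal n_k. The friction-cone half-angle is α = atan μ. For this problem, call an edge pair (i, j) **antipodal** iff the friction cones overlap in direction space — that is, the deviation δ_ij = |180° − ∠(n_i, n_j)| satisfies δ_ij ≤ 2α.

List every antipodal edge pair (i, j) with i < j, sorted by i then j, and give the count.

count = 1; pairs: (0,4)

α = atan 0.1 = 5.71°;  2α = 11.42°
n_0 = (-0.5194, +0.8545)
n_1 = (-0.8094, +0.5873)
n_2 = (-0.9891, +0.1471)
n_3 = (-0.8944, -0.4472)
n_4 = (+0.6342, -0.7732)
n_5 = (+0.7735, +0.6338)
n_6 = (-0.0088, +1.0000)
  (0,1): δ = 157.26°  ·
  (0,2): δ = 129.75°  ·
  (0,3): δ = 94.73°  ·
  (0,4): δ = 8.07°  ✓
  (0,5): δ = 98.04°  ·
  (0,6): δ = 149.21°  ·
  (1,2): δ = 152.49°  ·
  (1,3): δ = 117.47°  ·
  (1,4): δ = 14.67°  ·
  (1,5): δ = 75.30°  ·
  (1,6): δ = 126.47°  ·
  (2,3): δ = 144.97°  ·
  (2,4): δ = 42.18°  ·
  (2,5): δ = 47.79°  ·
  (2,6): δ = 98.97°  ·
  (3,4): δ = 77.20°  ·
  (3,5): δ = 12.77°  ·
  (3,6): δ = 63.94°  ·
  (4,5): δ = 90.03°  ·
  (4,6): δ = 38.85°  ·
  (5,6): δ = 128.83°  ·
antipodal pairs: 1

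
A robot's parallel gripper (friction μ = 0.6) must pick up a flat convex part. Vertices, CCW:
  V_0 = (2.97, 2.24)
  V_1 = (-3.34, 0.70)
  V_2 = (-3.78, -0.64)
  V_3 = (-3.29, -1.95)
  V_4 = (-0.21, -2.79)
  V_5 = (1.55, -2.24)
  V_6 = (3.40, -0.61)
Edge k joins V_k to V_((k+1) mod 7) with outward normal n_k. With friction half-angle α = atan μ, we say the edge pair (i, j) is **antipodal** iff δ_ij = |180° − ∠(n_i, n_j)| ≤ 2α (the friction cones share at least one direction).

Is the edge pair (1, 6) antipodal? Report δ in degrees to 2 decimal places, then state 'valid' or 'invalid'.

α = atan 0.6 = 30.96°;  2α = 61.93°
edge 1: e_1 = (-0.44, -1.34);  n_1 = (-0.9501, +0.3120)
edge 6: e_6 = (-0.43, +2.85);  n_6 = (+0.9888, +0.1492)
∠(n_1, n_6) = 153.24°
δ = |180° − 153.24°| = 26.76°
26.76° ≤ 2α = 61.93°  →  valid

δ = 26.76°, valid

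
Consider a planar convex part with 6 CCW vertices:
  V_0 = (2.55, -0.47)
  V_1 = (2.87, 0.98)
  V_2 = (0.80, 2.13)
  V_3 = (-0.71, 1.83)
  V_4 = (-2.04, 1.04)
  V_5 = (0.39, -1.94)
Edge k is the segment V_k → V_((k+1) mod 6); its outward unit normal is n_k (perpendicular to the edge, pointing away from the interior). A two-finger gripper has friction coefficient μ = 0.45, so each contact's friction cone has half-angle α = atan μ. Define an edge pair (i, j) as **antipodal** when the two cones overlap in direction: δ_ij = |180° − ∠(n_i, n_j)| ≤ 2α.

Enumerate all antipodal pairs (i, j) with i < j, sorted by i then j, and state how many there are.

α = atan 0.45 = 24.23°;  2α = 48.46°
n_0 = (+0.9765, -0.2155)
n_1 = (+0.4856, +0.8742)
n_2 = (-0.1949, +0.9808)
n_3 = (-0.5107, +0.8598)
n_4 = (-0.7750, -0.6320)
n_5 = (+0.5626, -0.8267)
  (0,1): δ = 106.61°  ·
  (0,2): δ = 66.32°  ·
  (0,3): δ = 46.85°  ✓
  (0,4): δ = 51.64°  ·
  (0,5): δ = 136.68°  ·
  (1,2): δ = 139.71°  ·
  (1,3): δ = 120.24°  ·
  (1,4): δ = 21.75°  ✓
  (1,5): δ = 63.29°  ·
  (2,3): δ = 160.53°  ·
  (2,4): δ = 62.04°  ·
  (2,5): δ = 23.00°  ✓
  (3,4): δ = 81.51°  ·
  (3,5): δ = 3.53°  ✓
  (4,5): δ = 94.96°  ·
antipodal pairs: 4

count = 4; pairs: (0,3), (1,4), (2,5), (3,5)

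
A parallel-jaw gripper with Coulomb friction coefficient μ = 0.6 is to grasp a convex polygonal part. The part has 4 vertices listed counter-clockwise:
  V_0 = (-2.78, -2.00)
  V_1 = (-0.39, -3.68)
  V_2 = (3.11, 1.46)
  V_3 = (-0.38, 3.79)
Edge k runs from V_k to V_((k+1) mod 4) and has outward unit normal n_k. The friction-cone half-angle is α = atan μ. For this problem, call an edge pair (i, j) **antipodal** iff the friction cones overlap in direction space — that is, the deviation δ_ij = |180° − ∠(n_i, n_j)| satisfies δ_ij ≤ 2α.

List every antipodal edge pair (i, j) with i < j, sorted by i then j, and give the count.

count = 2; pairs: (0,2), (1,3)

α = atan 0.6 = 30.96°;  2α = 61.93°
n_0 = (-0.5751, -0.8181)
n_1 = (+0.8266, -0.5628)
n_2 = (+0.5553, +0.8317)
n_3 = (-0.9238, +0.3829)
  (0,1): δ = 89.15°  ·
  (0,2): δ = 1.38°  ✓
  (0,3): δ = 102.59°  ·
  (1,2): δ = 89.48°  ·
  (1,3): δ = 11.74°  ✓
  (2,3): δ = 78.79°  ·
antipodal pairs: 2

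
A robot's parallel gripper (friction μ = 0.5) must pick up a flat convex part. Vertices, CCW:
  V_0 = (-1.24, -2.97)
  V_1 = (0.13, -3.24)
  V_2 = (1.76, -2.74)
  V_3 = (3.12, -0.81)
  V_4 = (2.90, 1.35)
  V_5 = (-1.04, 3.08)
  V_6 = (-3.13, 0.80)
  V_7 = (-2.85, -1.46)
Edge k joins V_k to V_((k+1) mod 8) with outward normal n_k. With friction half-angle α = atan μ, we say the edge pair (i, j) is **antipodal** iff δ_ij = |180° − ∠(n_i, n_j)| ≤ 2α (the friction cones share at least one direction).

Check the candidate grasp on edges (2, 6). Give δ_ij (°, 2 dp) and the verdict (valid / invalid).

δ = 42.23°, valid

α = atan 0.5 = 26.57°;  2α = 53.13°
edge 2: e_2 = (+1.36, +1.93);  n_2 = (+0.8174, -0.5760)
edge 6: e_6 = (+0.28, -2.26);  n_6 = (-0.9924, -0.1230)
∠(n_2, n_6) = 137.77°
δ = |180° − 137.77°| = 42.23°
42.23° ≤ 2α = 53.13°  →  valid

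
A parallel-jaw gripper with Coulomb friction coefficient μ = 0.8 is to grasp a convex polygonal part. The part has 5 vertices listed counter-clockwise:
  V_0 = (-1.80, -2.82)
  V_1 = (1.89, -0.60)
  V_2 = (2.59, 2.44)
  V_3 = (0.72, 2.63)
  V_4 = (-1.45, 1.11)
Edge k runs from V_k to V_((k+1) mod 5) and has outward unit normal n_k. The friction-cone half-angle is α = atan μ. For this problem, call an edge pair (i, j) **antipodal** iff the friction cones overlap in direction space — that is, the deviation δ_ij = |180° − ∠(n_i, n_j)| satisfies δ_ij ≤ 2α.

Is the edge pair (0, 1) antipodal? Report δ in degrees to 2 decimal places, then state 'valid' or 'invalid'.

α = atan 0.8 = 38.66°;  2α = 77.32°
edge 0: e_0 = (+3.69, +2.22);  n_0 = (+0.5155, -0.8569)
edge 1: e_1 = (+0.70, +3.04);  n_1 = (+0.9745, -0.2244)
∠(n_0, n_1) = 46.00°
δ = |180° − 46.00°| = 134.00°
134.00° > 2α = 77.32°  →  invalid

δ = 134.00°, invalid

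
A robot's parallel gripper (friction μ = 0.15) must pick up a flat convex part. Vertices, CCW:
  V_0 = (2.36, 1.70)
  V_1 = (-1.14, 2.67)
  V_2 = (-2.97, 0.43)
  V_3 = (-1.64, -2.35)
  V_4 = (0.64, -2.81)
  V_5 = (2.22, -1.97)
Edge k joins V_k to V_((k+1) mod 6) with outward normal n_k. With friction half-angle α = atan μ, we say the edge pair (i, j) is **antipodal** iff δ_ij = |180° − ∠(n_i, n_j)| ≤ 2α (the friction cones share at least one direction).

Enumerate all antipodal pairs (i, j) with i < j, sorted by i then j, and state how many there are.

count = 1; pairs: (0,3)

α = atan 0.15 = 8.53°;  2α = 17.06°
n_0 = (+0.2671, +0.9637)
n_1 = (-0.7744, +0.6327)
n_2 = (-0.9021, -0.4316)
n_3 = (-0.1978, -0.9802)
n_4 = (+0.4694, -0.8830)
n_5 = (+0.9993, -0.0381)
  (0,1): δ = 113.76°  ·
  (0,2): δ = 48.94°  ·
  (0,3): δ = 4.08°  ✓
  (0,4): δ = 43.49°  ·
  (0,5): δ = 103.31°  ·
  (1,2): δ = 115.19°  ·
  (1,3): δ = 62.16°  ·
  (1,4): δ = 22.76°  ·
  (1,5): δ = 37.06°  ·
  (2,3): δ = 126.97°  ·
  (2,4): δ = 87.57°  ·
  (2,5): δ = 27.75°  ·
  (3,4): δ = 140.60°  ·
  (3,5): δ = 80.78°  ·
  (4,5): δ = 120.18°  ·
antipodal pairs: 1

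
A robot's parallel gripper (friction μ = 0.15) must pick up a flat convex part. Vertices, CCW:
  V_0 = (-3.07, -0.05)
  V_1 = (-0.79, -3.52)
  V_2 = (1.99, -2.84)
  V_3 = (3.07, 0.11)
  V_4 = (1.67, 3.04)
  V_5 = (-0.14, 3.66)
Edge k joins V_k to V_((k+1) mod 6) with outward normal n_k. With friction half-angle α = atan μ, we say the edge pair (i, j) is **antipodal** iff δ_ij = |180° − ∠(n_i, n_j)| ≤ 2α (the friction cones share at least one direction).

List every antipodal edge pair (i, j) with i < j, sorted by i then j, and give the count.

α = atan 0.15 = 8.53°;  2α = 17.06°
n_0 = (-0.8357, -0.5491)
n_1 = (+0.2376, -0.9714)
n_2 = (+0.9390, -0.3438)
n_3 = (+0.9023, +0.4311)
n_4 = (+0.3241, +0.9460)
n_5 = (-0.7848, +0.6198)
  (0,1): δ = 109.56°  ·
  (0,2): δ = 53.42°  ·
  (0,3): δ = 7.77°  ✓
  (0,4): δ = 37.78°  ·
  (0,5): δ = 108.39°  ·
  (1,2): δ = 123.85°  ·
  (1,3): δ = 78.21°  ·
  (1,4): δ = 32.65°  ·
  (1,5): δ = 37.95°  ·
  (2,3): δ = 134.35°  ·
  (2,4): δ = 88.80°  ·
  (2,5): δ = 18.19°  ·
  (3,4): δ = 134.45°  ·
  (3,5): δ = 63.84°  ·
  (4,5): δ = 109.39°  ·
antipodal pairs: 1

count = 1; pairs: (0,3)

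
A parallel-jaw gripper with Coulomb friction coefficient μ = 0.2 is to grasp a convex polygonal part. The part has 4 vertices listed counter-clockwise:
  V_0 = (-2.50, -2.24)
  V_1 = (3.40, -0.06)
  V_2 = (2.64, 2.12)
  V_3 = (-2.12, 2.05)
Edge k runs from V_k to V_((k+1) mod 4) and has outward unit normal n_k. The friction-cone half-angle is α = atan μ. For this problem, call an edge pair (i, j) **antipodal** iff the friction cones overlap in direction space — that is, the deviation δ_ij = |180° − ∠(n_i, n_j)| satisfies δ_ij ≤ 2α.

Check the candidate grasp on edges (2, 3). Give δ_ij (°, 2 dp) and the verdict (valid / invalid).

δ = 95.90°, invalid

α = atan 0.2 = 11.31°;  2α = 22.62°
edge 2: e_2 = (-4.76, -0.07);  n_2 = (-0.0147, +0.9999)
edge 3: e_3 = (-0.38, -4.29);  n_3 = (-0.9961, +0.0882)
∠(n_2, n_3) = 84.10°
δ = |180° − 84.10°| = 95.90°
95.90° > 2α = 22.62°  →  invalid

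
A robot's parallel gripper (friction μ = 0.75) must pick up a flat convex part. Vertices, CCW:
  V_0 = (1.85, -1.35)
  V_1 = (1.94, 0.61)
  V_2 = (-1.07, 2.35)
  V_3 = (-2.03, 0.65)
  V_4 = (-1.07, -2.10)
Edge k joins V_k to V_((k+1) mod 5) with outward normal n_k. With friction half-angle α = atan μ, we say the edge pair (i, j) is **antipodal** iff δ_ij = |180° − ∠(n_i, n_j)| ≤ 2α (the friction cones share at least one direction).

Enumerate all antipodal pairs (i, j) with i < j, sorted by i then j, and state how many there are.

count = 5; pairs: (0,2), (0,3), (1,3), (1,4), (2,4)

α = atan 0.75 = 36.87°;  2α = 73.74°
n_0 = (+0.9989, -0.0459)
n_1 = (+0.5005, +0.8658)
n_2 = (-0.8708, +0.4917)
n_3 = (-0.9441, -0.3296)
n_4 = (+0.2488, -0.9686)
  (0,1): δ = 117.40°  ·
  (0,2): δ = 26.82°  ✓
  (0,3): δ = 21.87°  ✓
  (0,4): δ = 107.03°  ·
  (1,2): δ = 89.42°  ·
  (1,3): δ = 40.73°  ✓
  (1,4): δ = 44.44°  ✓
  (2,3): δ = 131.30°  ·
  (2,4): δ = 46.14°  ✓
  (3,4): δ = 94.84°  ·
antipodal pairs: 5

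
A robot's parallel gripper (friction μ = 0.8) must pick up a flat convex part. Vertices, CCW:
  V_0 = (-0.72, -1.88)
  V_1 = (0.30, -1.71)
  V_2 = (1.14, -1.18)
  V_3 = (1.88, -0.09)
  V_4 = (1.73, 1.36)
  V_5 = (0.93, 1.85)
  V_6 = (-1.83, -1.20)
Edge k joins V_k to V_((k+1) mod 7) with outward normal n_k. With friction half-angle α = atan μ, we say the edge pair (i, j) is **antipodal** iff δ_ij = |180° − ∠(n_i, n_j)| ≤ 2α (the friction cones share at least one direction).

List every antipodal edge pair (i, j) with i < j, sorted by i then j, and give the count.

count = 8; pairs: (0,4), (0,5), (1,4), (1,5), (2,5), (3,5), (3,6), (4,6)

α = atan 0.8 = 38.66°;  2α = 77.32°
n_0 = (+0.1644, -0.9864)
n_1 = (+0.5336, -0.8457)
n_2 = (+0.8273, -0.5617)
n_3 = (+0.9947, +0.1029)
n_4 = (+0.5223, +0.8528)
n_5 = (-0.7415, +0.6710)
n_6 = (-0.5224, -0.8527)
  (0,1): δ = 157.21°  ·
  (0,2): δ = 133.63°  ·
  (0,3): δ = 93.56°  ·
  (0,4): δ = 40.95°  ✓
  (0,5): δ = 38.40°  ✓
  (0,6): δ = 139.05°  ·
  (1,2): δ = 156.42°  ·
  (1,3): δ = 116.34°  ·
  (1,4): δ = 63.74°  ✓
  (1,5): δ = 15.61°  ✓
  (1,6): δ = 116.26°  ·
  (2,3): δ = 139.92°  ·
  (2,4): δ = 87.31°  ·
  (2,5): δ = 7.97°  ✓
  (2,6): δ = 92.68°  ·
  (3,4): δ = 127.39°  ·
  (3,5): δ = 48.05°  ✓
  (3,6): δ = 52.60°  ✓
  (4,5): δ = 100.66°  ·
  (4,6): δ = 0.00°  ✓
  (5,6): δ = 79.35°  ·
antipodal pairs: 8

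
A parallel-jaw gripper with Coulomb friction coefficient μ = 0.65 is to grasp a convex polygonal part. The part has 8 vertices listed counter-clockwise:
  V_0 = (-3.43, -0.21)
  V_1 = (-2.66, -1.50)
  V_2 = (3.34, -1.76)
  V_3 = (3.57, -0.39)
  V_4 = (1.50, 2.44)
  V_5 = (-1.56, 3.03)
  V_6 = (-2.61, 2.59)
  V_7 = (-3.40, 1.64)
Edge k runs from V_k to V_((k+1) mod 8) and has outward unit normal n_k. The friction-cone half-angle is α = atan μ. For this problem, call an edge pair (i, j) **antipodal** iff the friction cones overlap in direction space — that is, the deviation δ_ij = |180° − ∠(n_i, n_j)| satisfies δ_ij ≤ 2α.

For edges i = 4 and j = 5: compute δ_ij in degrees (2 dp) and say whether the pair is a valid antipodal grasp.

δ = 146.35°, invalid

α = atan 0.65 = 33.02°;  2α = 66.05°
edge 4: e_4 = (-3.06, +0.59);  n_4 = (+0.1893, +0.9819)
edge 5: e_5 = (-1.05, -0.44);  n_5 = (-0.3865, +0.9223)
∠(n_4, n_5) = 33.65°
δ = |180° − 33.65°| = 146.35°
146.35° > 2α = 66.05°  →  invalid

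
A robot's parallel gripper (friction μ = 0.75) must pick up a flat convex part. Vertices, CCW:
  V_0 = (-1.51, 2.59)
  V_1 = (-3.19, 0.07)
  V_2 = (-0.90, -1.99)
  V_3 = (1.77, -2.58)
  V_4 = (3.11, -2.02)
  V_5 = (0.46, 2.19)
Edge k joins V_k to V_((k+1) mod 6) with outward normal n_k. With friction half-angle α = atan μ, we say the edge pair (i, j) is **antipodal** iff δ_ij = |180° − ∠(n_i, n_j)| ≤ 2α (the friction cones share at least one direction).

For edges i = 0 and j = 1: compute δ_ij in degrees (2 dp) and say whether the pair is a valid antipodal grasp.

δ = 98.28°, invalid

α = atan 0.75 = 36.87°;  2α = 73.74°
edge 0: e_0 = (-1.68, -2.52);  n_0 = (-0.8321, +0.5547)
edge 1: e_1 = (+2.29, -2.06);  n_1 = (-0.6688, -0.7435)
∠(n_0, n_1) = 81.72°
δ = |180° − 81.72°| = 98.28°
98.28° > 2α = 73.74°  →  invalid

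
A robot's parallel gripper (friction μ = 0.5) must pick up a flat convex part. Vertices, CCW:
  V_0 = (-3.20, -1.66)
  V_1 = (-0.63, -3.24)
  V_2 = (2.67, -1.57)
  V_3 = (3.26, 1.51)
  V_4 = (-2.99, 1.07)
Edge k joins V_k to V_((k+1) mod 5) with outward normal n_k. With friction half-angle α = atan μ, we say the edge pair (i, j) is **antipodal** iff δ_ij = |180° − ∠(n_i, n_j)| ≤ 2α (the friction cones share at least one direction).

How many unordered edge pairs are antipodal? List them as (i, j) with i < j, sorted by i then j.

α = atan 0.5 = 26.57°;  2α = 53.13°
n_0 = (-0.5237, -0.8519)
n_1 = (+0.4515, -0.8923)
n_2 = (+0.9821, -0.1881)
n_3 = (-0.0702, +0.9975)
n_4 = (-0.9971, +0.0767)
  (0,1): δ = 121.58°  ·
  (0,2): δ = 69.26°  ·
  (0,3): δ = 35.61°  ✓
  (0,4): δ = 117.18°  ·
  (1,2): δ = 127.69°  ·
  (1,3): δ = 22.82°  ✓
  (1,4): δ = 58.76°  ·
  (2,3): δ = 75.13°  ·
  (2,4): δ = 6.45°  ✓
  (3,4): δ = 98.43°  ·
antipodal pairs: 3

count = 3; pairs: (0,3), (1,3), (2,4)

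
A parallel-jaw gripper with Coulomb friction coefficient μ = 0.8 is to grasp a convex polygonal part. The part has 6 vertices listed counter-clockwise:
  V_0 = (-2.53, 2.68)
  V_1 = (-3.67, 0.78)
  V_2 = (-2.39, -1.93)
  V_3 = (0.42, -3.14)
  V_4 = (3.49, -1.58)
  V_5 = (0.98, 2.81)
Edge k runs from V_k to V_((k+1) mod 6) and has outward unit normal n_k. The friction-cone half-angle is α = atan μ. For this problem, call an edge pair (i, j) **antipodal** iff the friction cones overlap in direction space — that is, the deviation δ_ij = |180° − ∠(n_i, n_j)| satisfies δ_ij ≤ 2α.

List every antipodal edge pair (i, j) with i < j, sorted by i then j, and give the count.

count = 7; pairs: (0,3), (0,4), (1,4), (1,5), (2,4), (2,5), (3,5)

α = atan 0.8 = 38.66°;  2α = 77.32°
n_0 = (-0.8575, +0.5145)
n_1 = (-0.9042, -0.4271)
n_2 = (-0.3955, -0.9185)
n_3 = (+0.4530, -0.8915)
n_4 = (+0.8681, +0.4964)
n_5 = (-0.0370, +0.9993)
  (0,1): δ = 123.75°  ·
  (0,2): δ = 82.33°  ·
  (0,3): δ = 32.10°  ✓
  (0,4): δ = 60.72°  ✓
  (0,5): δ = 123.08°  ·
  (1,2): δ = 138.58°  ·
  (1,3): δ = 88.35°  ·
  (1,4): δ = 4.48°  ✓
  (1,5): δ = 66.84°  ✓
  (2,3): δ = 129.77°  ·
  (2,4): δ = 36.94°  ✓
  (2,5): δ = 25.42°  ✓
  (3,4): δ = 87.18°  ·
  (3,5): δ = 24.82°  ✓
  (4,5): δ = 117.64°  ·
antipodal pairs: 7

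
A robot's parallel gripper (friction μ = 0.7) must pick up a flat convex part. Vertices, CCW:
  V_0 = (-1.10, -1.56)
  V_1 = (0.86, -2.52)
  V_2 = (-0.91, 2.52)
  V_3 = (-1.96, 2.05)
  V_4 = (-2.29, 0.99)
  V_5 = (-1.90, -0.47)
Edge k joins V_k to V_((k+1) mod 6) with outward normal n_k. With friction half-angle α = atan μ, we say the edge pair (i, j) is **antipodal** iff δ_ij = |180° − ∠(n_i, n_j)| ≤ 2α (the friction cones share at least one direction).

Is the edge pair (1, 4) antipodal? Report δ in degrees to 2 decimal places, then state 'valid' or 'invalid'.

δ = 4.39°, valid

α = atan 0.7 = 34.99°;  2α = 69.98°
edge 1: e_1 = (-1.77, +5.04);  n_1 = (+0.9435, +0.3314)
edge 4: e_4 = (+0.39, -1.46);  n_4 = (-0.9661, -0.2581)
∠(n_1, n_4) = 175.61°
δ = |180° − 175.61°| = 4.39°
4.39° ≤ 2α = 69.98°  →  valid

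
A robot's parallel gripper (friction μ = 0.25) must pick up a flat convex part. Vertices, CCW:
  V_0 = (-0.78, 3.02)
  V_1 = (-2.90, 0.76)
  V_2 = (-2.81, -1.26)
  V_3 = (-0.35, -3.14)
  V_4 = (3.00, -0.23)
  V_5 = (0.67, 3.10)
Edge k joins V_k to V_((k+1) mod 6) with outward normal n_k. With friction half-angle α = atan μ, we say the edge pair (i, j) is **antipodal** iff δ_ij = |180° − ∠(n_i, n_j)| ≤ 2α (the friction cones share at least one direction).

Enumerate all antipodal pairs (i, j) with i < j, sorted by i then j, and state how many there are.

count = 2; pairs: (0,3), (2,4)

α = atan 0.25 = 14.04°;  2α = 28.07°
n_0 = (-0.7293, +0.6842)
n_1 = (-0.9990, -0.0445)
n_2 = (-0.6072, -0.7945)
n_3 = (+0.6558, -0.7549)
n_4 = (+0.8193, +0.5733)
n_5 = (-0.0551, +0.9985)
  (0,1): δ = 134.28°  ·
  (0,2): δ = 84.22°  ·
  (0,3): δ = 5.85°  ✓
  (0,4): δ = 78.15°  ·
  (0,5): δ = 136.33°  ·
  (1,2): δ = 129.94°  ·
  (1,3): δ = 51.57°  ·
  (1,4): δ = 32.43°  ·
  (1,5): δ = 90.61°  ·
  (2,3): δ = 101.63°  ·
  (2,4): δ = 17.63°  ✓
  (2,5): δ = 40.55°  ·
  (3,4): δ = 96.00°  ·
  (3,5): δ = 37.82°  ·
  (4,5): δ = 121.82°  ·
antipodal pairs: 2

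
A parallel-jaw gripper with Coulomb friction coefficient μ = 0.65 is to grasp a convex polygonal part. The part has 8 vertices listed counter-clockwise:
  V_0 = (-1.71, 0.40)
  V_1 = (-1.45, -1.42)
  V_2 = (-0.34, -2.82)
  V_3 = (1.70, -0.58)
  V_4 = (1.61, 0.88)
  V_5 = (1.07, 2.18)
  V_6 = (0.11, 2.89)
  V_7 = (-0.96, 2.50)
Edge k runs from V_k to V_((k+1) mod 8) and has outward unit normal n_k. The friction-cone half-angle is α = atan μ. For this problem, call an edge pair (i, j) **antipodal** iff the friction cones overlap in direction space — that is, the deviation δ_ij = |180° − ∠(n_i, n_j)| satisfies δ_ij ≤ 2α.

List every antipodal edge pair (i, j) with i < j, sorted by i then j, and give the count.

α = atan 0.65 = 33.02°;  2α = 66.05°
n_0 = (-0.9899, -0.1414)
n_1 = (-0.7836, -0.6213)
n_2 = (+0.7393, -0.6733)
n_3 = (+0.9981, +0.0615)
n_4 = (+0.9235, +0.3836)
n_5 = (+0.5946, +0.8040)
n_6 = (-0.3424, +0.9395)
n_7 = (-0.9417, +0.3363)
  (0,1): δ = 149.72°  ·
  (0,2): δ = 50.45°  ✓
  (0,3): δ = 4.60°  ✓
  (0,4): δ = 14.43°  ✓
  (0,5): δ = 45.38°  ✓
  (0,6): δ = 101.90°  ·
  (0,7): δ = 152.22°  ·
  (1,2): δ = 80.73°  ·
  (1,3): δ = 34.88°  ✓
  (1,4): δ = 15.85°  ✓
  (1,5): δ = 15.10°  ✓
  (1,6): δ = 71.62°  ·
  (1,7): δ = 121.94°  ·
  (2,3): δ = 134.15°  ·
  (2,4): δ = 115.12°  ·
  (2,5): δ = 84.16°  ·
  (2,6): δ = 27.65°  ✓
  (2,7): δ = 22.67°  ✓
  (3,4): δ = 160.97°  ·
  (3,5): δ = 130.01°  ·
  (3,6): δ = 73.50°  ·
  (3,7): δ = 23.18°  ✓
  (4,5): δ = 149.04°  ·
  (4,6): δ = 92.53°  ·
  (4,7): δ = 42.21°  ✓
  (5,6): δ = 123.49°  ·
  (5,7): δ = 73.17°  ·
  (6,7): δ = 129.68°  ·
antipodal pairs: 11

count = 11; pairs: (0,2), (0,3), (0,4), (0,5), (1,3), (1,4), (1,5), (2,6), (2,7), (3,7), (4,7)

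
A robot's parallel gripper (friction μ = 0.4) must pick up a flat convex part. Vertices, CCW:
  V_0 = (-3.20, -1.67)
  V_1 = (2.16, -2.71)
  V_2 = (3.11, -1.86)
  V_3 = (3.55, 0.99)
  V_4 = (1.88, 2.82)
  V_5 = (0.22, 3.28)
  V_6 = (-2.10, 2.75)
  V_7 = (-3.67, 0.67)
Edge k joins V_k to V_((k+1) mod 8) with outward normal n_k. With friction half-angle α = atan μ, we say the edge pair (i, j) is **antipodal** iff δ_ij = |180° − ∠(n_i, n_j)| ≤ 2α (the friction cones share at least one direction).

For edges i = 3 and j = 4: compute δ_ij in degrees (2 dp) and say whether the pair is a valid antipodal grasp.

δ = 147.87°, invalid

α = atan 0.4 = 21.80°;  2α = 43.60°
edge 3: e_3 = (-1.67, +1.83);  n_3 = (+0.7387, +0.6741)
edge 4: e_4 = (-1.66, +0.46);  n_4 = (+0.2670, +0.9637)
∠(n_3, n_4) = 32.13°
δ = |180° − 32.13°| = 147.87°
147.87° > 2α = 43.60°  →  invalid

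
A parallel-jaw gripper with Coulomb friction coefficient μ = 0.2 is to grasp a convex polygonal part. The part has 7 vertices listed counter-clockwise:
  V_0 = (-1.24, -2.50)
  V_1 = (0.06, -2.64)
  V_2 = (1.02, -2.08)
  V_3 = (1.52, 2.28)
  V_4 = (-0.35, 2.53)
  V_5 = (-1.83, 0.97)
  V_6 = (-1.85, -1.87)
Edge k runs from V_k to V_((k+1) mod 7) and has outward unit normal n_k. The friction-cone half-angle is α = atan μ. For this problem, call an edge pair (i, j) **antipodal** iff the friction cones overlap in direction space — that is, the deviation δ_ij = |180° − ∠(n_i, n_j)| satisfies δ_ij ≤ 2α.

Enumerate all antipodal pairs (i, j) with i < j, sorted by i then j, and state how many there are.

count = 3; pairs: (0,3), (1,4), (2,5)

α = atan 0.2 = 11.31°;  2α = 22.62°
n_0 = (-0.1071, -0.9943)
n_1 = (+0.5039, -0.8638)
n_2 = (+0.9935, -0.1139)
n_3 = (+0.1325, +0.9912)
n_4 = (-0.7255, +0.6883)
n_5 = (-1.0000, +0.0070)
n_6 = (-0.7184, -0.6956)
  (0,1): δ = 143.60°  ·
  (0,2): δ = 90.40°  ·
  (0,3): δ = 1.47°  ✓
  (0,4): δ = 52.65°  ·
  (0,5): δ = 95.74°  ·
  (0,6): δ = 140.22°  ·
  (1,2): δ = 126.80°  ·
  (1,3): δ = 37.87°  ·
  (1,4): δ = 16.25°  ✓
  (1,5): δ = 59.34°  ·
  (1,6): δ = 103.82°  ·
  (2,3): δ = 91.07°  ·
  (2,4): δ = 36.95°  ·
  (2,5): δ = 6.14°  ✓
  (2,6): δ = 50.62°  ·
  (3,4): δ = 125.88°  ·
  (3,5): δ = 82.79°  ·
  (3,6): δ = 38.31°  ·
  (4,5): δ = 136.91°  ·
  (4,6): δ = 92.43°  ·
  (5,6): δ = 135.52°  ·
antipodal pairs: 3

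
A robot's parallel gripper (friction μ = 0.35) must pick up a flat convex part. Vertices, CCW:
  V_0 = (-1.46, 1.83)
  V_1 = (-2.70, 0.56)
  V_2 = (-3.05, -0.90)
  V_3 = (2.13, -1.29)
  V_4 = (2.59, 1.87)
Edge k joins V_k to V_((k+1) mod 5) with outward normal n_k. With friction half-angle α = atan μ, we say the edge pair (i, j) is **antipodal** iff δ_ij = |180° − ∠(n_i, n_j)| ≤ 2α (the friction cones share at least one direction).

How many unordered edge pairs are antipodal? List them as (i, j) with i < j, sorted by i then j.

α = atan 0.35 = 19.29°;  2α = 38.58°
n_0 = (-0.7155, +0.6986)
n_1 = (-0.9724, +0.2331)
n_2 = (-0.0751, -0.9972)
n_3 = (+0.9896, -0.1441)
n_4 = (-0.0099, +1.0000)
  (0,1): δ = 149.17°  ·
  (0,2): δ = 49.99°  ·
  (0,3): δ = 36.03°  ✓
  (0,4): δ = 134.88°  ·
  (1,2): δ = 80.82°  ·
  (1,3): δ = 5.20°  ✓
  (1,4): δ = 104.05°  ·
  (2,3): δ = 93.98°  ·
  (2,4): δ = 4.87°  ✓
  (3,4): δ = 81.15°  ·
antipodal pairs: 3

count = 3; pairs: (0,3), (1,3), (2,4)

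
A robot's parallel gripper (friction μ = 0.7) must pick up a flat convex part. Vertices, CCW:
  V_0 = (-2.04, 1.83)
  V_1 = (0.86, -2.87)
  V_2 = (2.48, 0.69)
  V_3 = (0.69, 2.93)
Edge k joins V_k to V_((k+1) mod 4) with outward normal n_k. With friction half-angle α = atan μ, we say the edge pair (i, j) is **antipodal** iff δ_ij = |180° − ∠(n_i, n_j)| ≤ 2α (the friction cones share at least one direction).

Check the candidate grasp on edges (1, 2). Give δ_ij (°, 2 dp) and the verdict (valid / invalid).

α = atan 0.7 = 34.99°;  2α = 69.98°
edge 1: e_1 = (+1.62, +3.56);  n_1 = (+0.9102, -0.4142)
edge 2: e_2 = (-1.79, +2.24);  n_2 = (+0.7812, +0.6243)
∠(n_1, n_2) = 63.10°
δ = |180° − 63.10°| = 116.90°
116.90° > 2α = 69.98°  →  invalid

δ = 116.90°, invalid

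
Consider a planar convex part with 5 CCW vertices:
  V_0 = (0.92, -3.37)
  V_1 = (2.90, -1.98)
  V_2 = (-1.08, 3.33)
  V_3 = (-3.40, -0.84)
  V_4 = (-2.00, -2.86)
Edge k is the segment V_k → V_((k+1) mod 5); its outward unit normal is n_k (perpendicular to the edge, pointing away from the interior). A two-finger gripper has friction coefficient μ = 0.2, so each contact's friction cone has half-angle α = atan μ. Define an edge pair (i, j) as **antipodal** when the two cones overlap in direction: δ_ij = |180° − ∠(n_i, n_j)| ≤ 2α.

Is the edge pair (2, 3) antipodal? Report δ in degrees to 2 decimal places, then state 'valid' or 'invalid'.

δ = 116.19°, invalid

α = atan 0.2 = 11.31°;  2α = 22.62°
edge 2: e_2 = (-2.32, -4.17);  n_2 = (-0.8739, +0.4862)
edge 3: e_3 = (+1.40, -2.02);  n_3 = (-0.8219, -0.5696)
∠(n_2, n_3) = 63.81°
δ = |180° − 63.81°| = 116.19°
116.19° > 2α = 22.62°  →  invalid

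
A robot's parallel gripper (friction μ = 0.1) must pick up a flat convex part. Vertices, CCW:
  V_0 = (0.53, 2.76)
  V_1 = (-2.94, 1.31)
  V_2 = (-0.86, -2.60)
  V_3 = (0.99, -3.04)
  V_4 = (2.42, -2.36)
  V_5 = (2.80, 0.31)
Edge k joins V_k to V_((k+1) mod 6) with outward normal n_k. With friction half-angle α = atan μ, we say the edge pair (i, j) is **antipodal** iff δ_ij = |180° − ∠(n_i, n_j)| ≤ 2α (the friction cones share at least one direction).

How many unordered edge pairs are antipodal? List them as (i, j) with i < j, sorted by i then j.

α = atan 0.1 = 5.71°;  2α = 11.42°
n_0 = (-0.3856, +0.9227)
n_1 = (-0.8829, -0.4697)
n_2 = (-0.2314, -0.9729)
n_3 = (+0.4294, -0.9031)
n_4 = (+0.9900, -0.1409)
n_5 = (+0.7335, +0.6796)
  (0,1): δ = 84.67°  ·
  (0,2): δ = 36.06°  ·
  (0,3): δ = 2.75°  ✓
  (0,4): δ = 59.22°  ·
  (0,5): δ = 110.14°  ·
  (1,2): δ = 131.39°  ·
  (1,3): δ = 92.58°  ·
  (1,4): δ = 36.11°  ·
  (1,5): δ = 14.80°  ·
  (2,3): δ = 141.19°  ·
  (2,4): δ = 84.72°  ·
  (2,5): δ = 33.81°  ·
  (3,4): δ = 123.53°  ·
  (3,5): δ = 72.62°  ·
  (4,5): δ = 129.08°  ·
antipodal pairs: 1

count = 1; pairs: (0,3)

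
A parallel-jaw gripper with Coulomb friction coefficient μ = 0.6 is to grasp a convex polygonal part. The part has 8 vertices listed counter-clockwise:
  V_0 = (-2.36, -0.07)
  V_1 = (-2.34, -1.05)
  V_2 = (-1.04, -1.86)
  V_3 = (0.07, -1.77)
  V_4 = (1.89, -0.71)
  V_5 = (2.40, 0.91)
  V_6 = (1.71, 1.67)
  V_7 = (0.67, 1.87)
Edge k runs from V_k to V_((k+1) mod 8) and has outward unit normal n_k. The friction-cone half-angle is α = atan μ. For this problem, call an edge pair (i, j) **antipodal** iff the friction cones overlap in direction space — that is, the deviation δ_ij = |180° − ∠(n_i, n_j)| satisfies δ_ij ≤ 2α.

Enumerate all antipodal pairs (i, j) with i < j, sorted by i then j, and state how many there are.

count = 11; pairs: (0,3), (0,4), (0,5), (1,5), (1,6), (2,5), (2,6), (2,7), (3,6), (3,7), (4,7)

α = atan 0.6 = 30.96°;  2α = 61.93°
n_0 = (-0.9998, -0.0204)
n_1 = (-0.5288, -0.8487)
n_2 = (+0.0808, -0.9967)
n_3 = (+0.5033, -0.8641)
n_4 = (+0.9538, -0.3003)
n_5 = (+0.7404, +0.6722)
n_6 = (+0.1888, +0.9820)
n_7 = (-0.5392, +0.8422)
  (0,1): δ = 123.10°  ·
  (0,2): δ = 86.53°  ·
  (0,3): δ = 60.95°  ✓
  (0,4): δ = 18.64°  ✓
  (0,5): δ = 41.07°  ✓
  (0,6): δ = 77.95°  ·
  (0,7): δ = 121.46°  ·
  (1,2): δ = 143.44°  ·
  (1,3): δ = 117.86°  ·
  (1,4): δ = 75.55°  ·
  (1,5): δ = 15.84°  ✓
  (1,6): δ = 21.04°  ✓
  (1,7): δ = 64.56°  ·
  (2,3): δ = 154.42°  ·
  (2,4): δ = 112.11°  ·
  (2,5): δ = 52.40°  ✓
  (2,6): δ = 15.52°  ✓
  (2,7): δ = 27.99°  ✓
  (3,4): δ = 137.69°  ·
  (3,5): δ = 77.98°  ·
  (3,6): δ = 41.10°  ✓
  (3,7): δ = 2.41°  ✓
  (4,5): δ = 120.29°  ·
  (4,6): δ = 83.41°  ·
  (4,7): δ = 39.90°  ✓
  (5,6): δ = 143.12°  ·
  (5,7): δ = 99.61°  ·
  (6,7): δ = 136.48°  ·
antipodal pairs: 11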